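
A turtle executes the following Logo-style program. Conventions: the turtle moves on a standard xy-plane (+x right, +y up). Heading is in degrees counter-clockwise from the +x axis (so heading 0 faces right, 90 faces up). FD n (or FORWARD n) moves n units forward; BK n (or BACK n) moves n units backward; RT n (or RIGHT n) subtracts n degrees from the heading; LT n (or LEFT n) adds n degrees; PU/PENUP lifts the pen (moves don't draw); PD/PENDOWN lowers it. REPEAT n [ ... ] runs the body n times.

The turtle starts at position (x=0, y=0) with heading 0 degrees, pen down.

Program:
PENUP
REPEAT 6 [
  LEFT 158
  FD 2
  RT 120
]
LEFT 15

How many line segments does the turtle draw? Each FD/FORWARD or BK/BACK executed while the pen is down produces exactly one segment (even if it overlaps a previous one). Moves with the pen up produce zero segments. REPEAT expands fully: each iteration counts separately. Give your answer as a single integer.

Executing turtle program step by step:
Start: pos=(0,0), heading=0, pen down
PU: pen up
REPEAT 6 [
  -- iteration 1/6 --
  LT 158: heading 0 -> 158
  FD 2: (0,0) -> (-1.854,0.749) [heading=158, move]
  RT 120: heading 158 -> 38
  -- iteration 2/6 --
  LT 158: heading 38 -> 196
  FD 2: (-1.854,0.749) -> (-3.777,0.198) [heading=196, move]
  RT 120: heading 196 -> 76
  -- iteration 3/6 --
  LT 158: heading 76 -> 234
  FD 2: (-3.777,0.198) -> (-4.952,-1.42) [heading=234, move]
  RT 120: heading 234 -> 114
  -- iteration 4/6 --
  LT 158: heading 114 -> 272
  FD 2: (-4.952,-1.42) -> (-4.883,-3.419) [heading=272, move]
  RT 120: heading 272 -> 152
  -- iteration 5/6 --
  LT 158: heading 152 -> 310
  FD 2: (-4.883,-3.419) -> (-3.597,-4.951) [heading=310, move]
  RT 120: heading 310 -> 190
  -- iteration 6/6 --
  LT 158: heading 190 -> 348
  FD 2: (-3.597,-4.951) -> (-1.641,-5.367) [heading=348, move]
  RT 120: heading 348 -> 228
]
LT 15: heading 228 -> 243
Final: pos=(-1.641,-5.367), heading=243, 0 segment(s) drawn
Segments drawn: 0

Answer: 0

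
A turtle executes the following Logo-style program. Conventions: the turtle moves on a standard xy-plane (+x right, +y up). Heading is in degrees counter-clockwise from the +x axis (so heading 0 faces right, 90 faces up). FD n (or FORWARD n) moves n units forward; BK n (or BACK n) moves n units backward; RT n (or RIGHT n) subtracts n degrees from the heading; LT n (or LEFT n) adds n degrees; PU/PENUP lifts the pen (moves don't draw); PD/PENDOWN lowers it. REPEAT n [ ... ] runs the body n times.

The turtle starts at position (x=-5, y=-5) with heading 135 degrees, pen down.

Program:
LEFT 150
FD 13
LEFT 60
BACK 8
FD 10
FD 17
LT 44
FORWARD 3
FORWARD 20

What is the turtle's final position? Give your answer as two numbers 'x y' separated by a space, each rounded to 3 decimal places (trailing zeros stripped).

Answer: 36.833 -11.324

Derivation:
Executing turtle program step by step:
Start: pos=(-5,-5), heading=135, pen down
LT 150: heading 135 -> 285
FD 13: (-5,-5) -> (-1.635,-17.557) [heading=285, draw]
LT 60: heading 285 -> 345
BK 8: (-1.635,-17.557) -> (-9.363,-15.486) [heading=345, draw]
FD 10: (-9.363,-15.486) -> (0.296,-18.075) [heading=345, draw]
FD 17: (0.296,-18.075) -> (16.717,-22.475) [heading=345, draw]
LT 44: heading 345 -> 29
FD 3: (16.717,-22.475) -> (19.341,-21.02) [heading=29, draw]
FD 20: (19.341,-21.02) -> (36.833,-11.324) [heading=29, draw]
Final: pos=(36.833,-11.324), heading=29, 6 segment(s) drawn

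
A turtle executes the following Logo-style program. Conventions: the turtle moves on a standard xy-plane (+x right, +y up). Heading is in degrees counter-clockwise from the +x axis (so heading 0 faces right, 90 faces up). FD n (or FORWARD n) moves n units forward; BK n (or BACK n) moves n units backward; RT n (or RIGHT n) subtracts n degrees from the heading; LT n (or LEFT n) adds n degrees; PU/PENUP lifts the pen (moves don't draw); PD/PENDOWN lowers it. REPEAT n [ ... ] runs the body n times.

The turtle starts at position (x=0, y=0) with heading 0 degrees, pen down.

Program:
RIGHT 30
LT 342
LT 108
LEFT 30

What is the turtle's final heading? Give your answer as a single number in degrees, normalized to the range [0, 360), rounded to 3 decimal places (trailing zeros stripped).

Answer: 90

Derivation:
Executing turtle program step by step:
Start: pos=(0,0), heading=0, pen down
RT 30: heading 0 -> 330
LT 342: heading 330 -> 312
LT 108: heading 312 -> 60
LT 30: heading 60 -> 90
Final: pos=(0,0), heading=90, 0 segment(s) drawn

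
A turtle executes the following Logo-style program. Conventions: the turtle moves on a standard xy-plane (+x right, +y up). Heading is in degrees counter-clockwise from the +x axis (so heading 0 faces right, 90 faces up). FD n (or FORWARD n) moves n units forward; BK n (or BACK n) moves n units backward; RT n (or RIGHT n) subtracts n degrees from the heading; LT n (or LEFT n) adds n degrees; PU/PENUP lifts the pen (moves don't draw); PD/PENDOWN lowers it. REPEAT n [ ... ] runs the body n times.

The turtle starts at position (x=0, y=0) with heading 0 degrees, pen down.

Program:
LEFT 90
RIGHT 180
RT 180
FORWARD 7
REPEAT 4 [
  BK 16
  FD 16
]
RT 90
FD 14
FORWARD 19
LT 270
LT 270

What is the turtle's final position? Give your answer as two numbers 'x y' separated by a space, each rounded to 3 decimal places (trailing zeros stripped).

Executing turtle program step by step:
Start: pos=(0,0), heading=0, pen down
LT 90: heading 0 -> 90
RT 180: heading 90 -> 270
RT 180: heading 270 -> 90
FD 7: (0,0) -> (0,7) [heading=90, draw]
REPEAT 4 [
  -- iteration 1/4 --
  BK 16: (0,7) -> (0,-9) [heading=90, draw]
  FD 16: (0,-9) -> (0,7) [heading=90, draw]
  -- iteration 2/4 --
  BK 16: (0,7) -> (0,-9) [heading=90, draw]
  FD 16: (0,-9) -> (0,7) [heading=90, draw]
  -- iteration 3/4 --
  BK 16: (0,7) -> (0,-9) [heading=90, draw]
  FD 16: (0,-9) -> (0,7) [heading=90, draw]
  -- iteration 4/4 --
  BK 16: (0,7) -> (0,-9) [heading=90, draw]
  FD 16: (0,-9) -> (0,7) [heading=90, draw]
]
RT 90: heading 90 -> 0
FD 14: (0,7) -> (14,7) [heading=0, draw]
FD 19: (14,7) -> (33,7) [heading=0, draw]
LT 270: heading 0 -> 270
LT 270: heading 270 -> 180
Final: pos=(33,7), heading=180, 11 segment(s) drawn

Answer: 33 7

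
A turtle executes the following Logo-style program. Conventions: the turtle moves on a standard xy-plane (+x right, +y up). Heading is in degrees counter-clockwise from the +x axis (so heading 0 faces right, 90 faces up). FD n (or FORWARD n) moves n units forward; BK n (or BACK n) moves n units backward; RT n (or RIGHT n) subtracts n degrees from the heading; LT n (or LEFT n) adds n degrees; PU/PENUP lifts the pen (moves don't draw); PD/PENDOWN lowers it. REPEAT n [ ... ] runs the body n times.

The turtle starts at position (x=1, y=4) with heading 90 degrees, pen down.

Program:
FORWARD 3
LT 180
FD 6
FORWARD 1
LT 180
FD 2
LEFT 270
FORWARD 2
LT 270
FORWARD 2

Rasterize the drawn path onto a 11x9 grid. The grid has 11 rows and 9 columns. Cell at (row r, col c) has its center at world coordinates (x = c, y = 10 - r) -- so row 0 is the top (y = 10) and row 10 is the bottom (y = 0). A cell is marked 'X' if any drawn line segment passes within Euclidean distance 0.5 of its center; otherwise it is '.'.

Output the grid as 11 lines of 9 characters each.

Answer: .........
.........
.........
.X.......
.X.......
.X.......
.X.......
.X.......
.XXX.....
.X.X.....
.X.X.....

Derivation:
Segment 0: (1,4) -> (1,7)
Segment 1: (1,7) -> (1,1)
Segment 2: (1,1) -> (1,0)
Segment 3: (1,0) -> (1,2)
Segment 4: (1,2) -> (3,2)
Segment 5: (3,2) -> (3,-0)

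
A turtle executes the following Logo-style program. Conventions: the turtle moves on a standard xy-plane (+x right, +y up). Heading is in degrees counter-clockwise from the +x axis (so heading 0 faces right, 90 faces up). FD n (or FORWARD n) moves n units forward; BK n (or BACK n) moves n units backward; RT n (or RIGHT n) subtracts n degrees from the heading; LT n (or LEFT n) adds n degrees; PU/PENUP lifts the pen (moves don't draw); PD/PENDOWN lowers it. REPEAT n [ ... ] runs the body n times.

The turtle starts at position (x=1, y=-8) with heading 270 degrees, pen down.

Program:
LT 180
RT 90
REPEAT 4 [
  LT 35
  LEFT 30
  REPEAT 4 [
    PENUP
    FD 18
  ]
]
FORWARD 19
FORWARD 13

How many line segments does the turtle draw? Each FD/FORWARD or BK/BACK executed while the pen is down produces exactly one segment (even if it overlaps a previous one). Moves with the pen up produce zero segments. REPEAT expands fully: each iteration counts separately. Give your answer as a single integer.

Answer: 0

Derivation:
Executing turtle program step by step:
Start: pos=(1,-8), heading=270, pen down
LT 180: heading 270 -> 90
RT 90: heading 90 -> 0
REPEAT 4 [
  -- iteration 1/4 --
  LT 35: heading 0 -> 35
  LT 30: heading 35 -> 65
  REPEAT 4 [
    -- iteration 1/4 --
    PU: pen up
    FD 18: (1,-8) -> (8.607,8.314) [heading=65, move]
    -- iteration 2/4 --
    PU: pen up
    FD 18: (8.607,8.314) -> (16.214,24.627) [heading=65, move]
    -- iteration 3/4 --
    PU: pen up
    FD 18: (16.214,24.627) -> (23.821,40.941) [heading=65, move]
    -- iteration 4/4 --
    PU: pen up
    FD 18: (23.821,40.941) -> (31.429,57.254) [heading=65, move]
  ]
  -- iteration 2/4 --
  LT 35: heading 65 -> 100
  LT 30: heading 100 -> 130
  REPEAT 4 [
    -- iteration 1/4 --
    PU: pen up
    FD 18: (31.429,57.254) -> (19.858,71.043) [heading=130, move]
    -- iteration 2/4 --
    PU: pen up
    FD 18: (19.858,71.043) -> (8.288,84.832) [heading=130, move]
    -- iteration 3/4 --
    PU: pen up
    FD 18: (8.288,84.832) -> (-3.282,98.621) [heading=130, move]
    -- iteration 4/4 --
    PU: pen up
    FD 18: (-3.282,98.621) -> (-14.852,112.409) [heading=130, move]
  ]
  -- iteration 3/4 --
  LT 35: heading 130 -> 165
  LT 30: heading 165 -> 195
  REPEAT 4 [
    -- iteration 1/4 --
    PU: pen up
    FD 18: (-14.852,112.409) -> (-32.239,107.751) [heading=195, move]
    -- iteration 2/4 --
    PU: pen up
    FD 18: (-32.239,107.751) -> (-49.626,103.092) [heading=195, move]
    -- iteration 3/4 --
    PU: pen up
    FD 18: (-49.626,103.092) -> (-67.012,98.433) [heading=195, move]
    -- iteration 4/4 --
    PU: pen up
    FD 18: (-67.012,98.433) -> (-84.399,93.774) [heading=195, move]
  ]
  -- iteration 4/4 --
  LT 35: heading 195 -> 230
  LT 30: heading 230 -> 260
  REPEAT 4 [
    -- iteration 1/4 --
    PU: pen up
    FD 18: (-84.399,93.774) -> (-87.525,76.048) [heading=260, move]
    -- iteration 2/4 --
    PU: pen up
    FD 18: (-87.525,76.048) -> (-90.65,58.321) [heading=260, move]
    -- iteration 3/4 --
    PU: pen up
    FD 18: (-90.65,58.321) -> (-93.776,40.595) [heading=260, move]
    -- iteration 4/4 --
    PU: pen up
    FD 18: (-93.776,40.595) -> (-96.902,22.868) [heading=260, move]
  ]
]
FD 19: (-96.902,22.868) -> (-100.201,4.157) [heading=260, move]
FD 13: (-100.201,4.157) -> (-102.458,-8.646) [heading=260, move]
Final: pos=(-102.458,-8.646), heading=260, 0 segment(s) drawn
Segments drawn: 0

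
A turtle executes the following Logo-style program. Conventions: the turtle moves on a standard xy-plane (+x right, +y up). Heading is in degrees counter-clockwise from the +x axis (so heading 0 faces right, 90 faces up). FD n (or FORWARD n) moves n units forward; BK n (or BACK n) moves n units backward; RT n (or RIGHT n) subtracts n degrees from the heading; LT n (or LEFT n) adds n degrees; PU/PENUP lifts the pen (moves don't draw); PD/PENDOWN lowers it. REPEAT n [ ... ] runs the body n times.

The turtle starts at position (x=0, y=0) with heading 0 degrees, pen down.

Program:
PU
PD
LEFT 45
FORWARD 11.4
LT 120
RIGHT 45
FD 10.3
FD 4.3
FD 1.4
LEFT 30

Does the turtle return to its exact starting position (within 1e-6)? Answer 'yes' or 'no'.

Answer: no

Derivation:
Executing turtle program step by step:
Start: pos=(0,0), heading=0, pen down
PU: pen up
PD: pen down
LT 45: heading 0 -> 45
FD 11.4: (0,0) -> (8.061,8.061) [heading=45, draw]
LT 120: heading 45 -> 165
RT 45: heading 165 -> 120
FD 10.3: (8.061,8.061) -> (2.911,16.981) [heading=120, draw]
FD 4.3: (2.911,16.981) -> (0.761,20.705) [heading=120, draw]
FD 1.4: (0.761,20.705) -> (0.061,21.917) [heading=120, draw]
LT 30: heading 120 -> 150
Final: pos=(0.061,21.917), heading=150, 4 segment(s) drawn

Start position: (0, 0)
Final position: (0.061, 21.917)
Distance = 21.918; >= 1e-6 -> NOT closed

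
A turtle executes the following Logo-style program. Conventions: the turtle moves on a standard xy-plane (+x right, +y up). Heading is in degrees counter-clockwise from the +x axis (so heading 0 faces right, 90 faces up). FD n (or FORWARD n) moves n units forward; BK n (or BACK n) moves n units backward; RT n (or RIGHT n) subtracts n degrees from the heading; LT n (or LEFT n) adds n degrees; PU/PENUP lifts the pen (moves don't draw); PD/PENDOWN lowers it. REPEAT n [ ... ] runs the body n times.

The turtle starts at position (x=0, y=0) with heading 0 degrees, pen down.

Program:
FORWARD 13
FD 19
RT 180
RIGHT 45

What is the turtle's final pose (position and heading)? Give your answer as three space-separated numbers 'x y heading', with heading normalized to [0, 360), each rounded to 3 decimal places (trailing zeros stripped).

Answer: 32 0 135

Derivation:
Executing turtle program step by step:
Start: pos=(0,0), heading=0, pen down
FD 13: (0,0) -> (13,0) [heading=0, draw]
FD 19: (13,0) -> (32,0) [heading=0, draw]
RT 180: heading 0 -> 180
RT 45: heading 180 -> 135
Final: pos=(32,0), heading=135, 2 segment(s) drawn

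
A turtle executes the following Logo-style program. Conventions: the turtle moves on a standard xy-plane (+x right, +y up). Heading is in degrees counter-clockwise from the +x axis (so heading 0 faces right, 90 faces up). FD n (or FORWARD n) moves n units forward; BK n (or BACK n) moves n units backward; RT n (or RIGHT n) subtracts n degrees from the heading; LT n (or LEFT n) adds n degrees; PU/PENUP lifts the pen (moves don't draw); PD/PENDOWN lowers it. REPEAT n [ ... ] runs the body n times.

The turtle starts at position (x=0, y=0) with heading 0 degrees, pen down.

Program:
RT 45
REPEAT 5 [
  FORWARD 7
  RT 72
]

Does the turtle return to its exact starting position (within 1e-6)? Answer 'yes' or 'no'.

Executing turtle program step by step:
Start: pos=(0,0), heading=0, pen down
RT 45: heading 0 -> 315
REPEAT 5 [
  -- iteration 1/5 --
  FD 7: (0,0) -> (4.95,-4.95) [heading=315, draw]
  RT 72: heading 315 -> 243
  -- iteration 2/5 --
  FD 7: (4.95,-4.95) -> (1.772,-11.187) [heading=243, draw]
  RT 72: heading 243 -> 171
  -- iteration 3/5 --
  FD 7: (1.772,-11.187) -> (-5.142,-10.092) [heading=171, draw]
  RT 72: heading 171 -> 99
  -- iteration 4/5 --
  FD 7: (-5.142,-10.092) -> (-6.237,-3.178) [heading=99, draw]
  RT 72: heading 99 -> 27
  -- iteration 5/5 --
  FD 7: (-6.237,-3.178) -> (0,0) [heading=27, draw]
  RT 72: heading 27 -> 315
]
Final: pos=(0,0), heading=315, 5 segment(s) drawn

Start position: (0, 0)
Final position: (0, 0)
Distance = 0; < 1e-6 -> CLOSED

Answer: yes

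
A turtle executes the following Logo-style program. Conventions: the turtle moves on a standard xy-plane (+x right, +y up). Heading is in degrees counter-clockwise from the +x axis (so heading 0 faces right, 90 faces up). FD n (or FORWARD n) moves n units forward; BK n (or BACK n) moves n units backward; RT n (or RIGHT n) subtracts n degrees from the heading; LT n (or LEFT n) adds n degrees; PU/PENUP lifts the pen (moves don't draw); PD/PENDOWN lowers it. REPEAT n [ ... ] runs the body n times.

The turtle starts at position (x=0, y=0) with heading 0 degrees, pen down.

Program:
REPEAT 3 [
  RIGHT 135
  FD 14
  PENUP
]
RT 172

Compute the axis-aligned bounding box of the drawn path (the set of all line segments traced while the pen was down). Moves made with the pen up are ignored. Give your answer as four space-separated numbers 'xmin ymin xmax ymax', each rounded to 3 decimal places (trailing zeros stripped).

Answer: -9.899 -9.899 0 0

Derivation:
Executing turtle program step by step:
Start: pos=(0,0), heading=0, pen down
REPEAT 3 [
  -- iteration 1/3 --
  RT 135: heading 0 -> 225
  FD 14: (0,0) -> (-9.899,-9.899) [heading=225, draw]
  PU: pen up
  -- iteration 2/3 --
  RT 135: heading 225 -> 90
  FD 14: (-9.899,-9.899) -> (-9.899,4.101) [heading=90, move]
  PU: pen up
  -- iteration 3/3 --
  RT 135: heading 90 -> 315
  FD 14: (-9.899,4.101) -> (0,-5.799) [heading=315, move]
  PU: pen up
]
RT 172: heading 315 -> 143
Final: pos=(0,-5.799), heading=143, 1 segment(s) drawn

Segment endpoints: x in {-9.899, 0}, y in {-9.899, 0}
xmin=-9.899, ymin=-9.899, xmax=0, ymax=0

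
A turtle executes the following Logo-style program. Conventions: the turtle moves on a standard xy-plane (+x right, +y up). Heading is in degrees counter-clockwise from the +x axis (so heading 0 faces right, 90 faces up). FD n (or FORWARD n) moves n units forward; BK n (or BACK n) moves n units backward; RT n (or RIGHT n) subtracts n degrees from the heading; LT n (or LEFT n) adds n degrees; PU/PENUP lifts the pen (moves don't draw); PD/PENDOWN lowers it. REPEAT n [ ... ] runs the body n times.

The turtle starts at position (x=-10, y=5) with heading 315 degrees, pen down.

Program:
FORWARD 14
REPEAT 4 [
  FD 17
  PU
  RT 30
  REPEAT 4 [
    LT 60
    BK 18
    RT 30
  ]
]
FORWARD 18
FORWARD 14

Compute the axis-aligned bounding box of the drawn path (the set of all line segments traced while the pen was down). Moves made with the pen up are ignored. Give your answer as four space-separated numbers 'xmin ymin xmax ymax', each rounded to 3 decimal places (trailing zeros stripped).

Executing turtle program step by step:
Start: pos=(-10,5), heading=315, pen down
FD 14: (-10,5) -> (-0.101,-4.899) [heading=315, draw]
REPEAT 4 [
  -- iteration 1/4 --
  FD 17: (-0.101,-4.899) -> (11.92,-16.92) [heading=315, draw]
  PU: pen up
  RT 30: heading 315 -> 285
  REPEAT 4 [
    -- iteration 1/4 --
    LT 60: heading 285 -> 345
    BK 18: (11.92,-16.92) -> (-5.466,-12.262) [heading=345, move]
    RT 30: heading 345 -> 315
    -- iteration 2/4 --
    LT 60: heading 315 -> 15
    BK 18: (-5.466,-12.262) -> (-22.853,-16.92) [heading=15, move]
    RT 30: heading 15 -> 345
    -- iteration 3/4 --
    LT 60: heading 345 -> 45
    BK 18: (-22.853,-16.92) -> (-35.581,-29.648) [heading=45, move]
    RT 30: heading 45 -> 15
    -- iteration 4/4 --
    LT 60: heading 15 -> 75
    BK 18: (-35.581,-29.648) -> (-40.24,-47.035) [heading=75, move]
    RT 30: heading 75 -> 45
  ]
  -- iteration 2/4 --
  FD 17: (-40.24,-47.035) -> (-28.219,-35.014) [heading=45, move]
  PU: pen up
  RT 30: heading 45 -> 15
  REPEAT 4 [
    -- iteration 1/4 --
    LT 60: heading 15 -> 75
    BK 18: (-28.219,-35.014) -> (-32.878,-52.401) [heading=75, move]
    RT 30: heading 75 -> 45
    -- iteration 2/4 --
    LT 60: heading 45 -> 105
    BK 18: (-32.878,-52.401) -> (-28.219,-69.787) [heading=105, move]
    RT 30: heading 105 -> 75
    -- iteration 3/4 --
    LT 60: heading 75 -> 135
    BK 18: (-28.219,-69.787) -> (-15.491,-82.515) [heading=135, move]
    RT 30: heading 135 -> 105
    -- iteration 4/4 --
    LT 60: heading 105 -> 165
    BK 18: (-15.491,-82.515) -> (1.896,-87.174) [heading=165, move]
    RT 30: heading 165 -> 135
  ]
  -- iteration 3/4 --
  FD 17: (1.896,-87.174) -> (-10.125,-75.153) [heading=135, move]
  PU: pen up
  RT 30: heading 135 -> 105
  REPEAT 4 [
    -- iteration 1/4 --
    LT 60: heading 105 -> 165
    BK 18: (-10.125,-75.153) -> (7.262,-79.812) [heading=165, move]
    RT 30: heading 165 -> 135
    -- iteration 2/4 --
    LT 60: heading 135 -> 195
    BK 18: (7.262,-79.812) -> (24.648,-75.153) [heading=195, move]
    RT 30: heading 195 -> 165
    -- iteration 3/4 --
    LT 60: heading 165 -> 225
    BK 18: (24.648,-75.153) -> (37.376,-62.425) [heading=225, move]
    RT 30: heading 225 -> 195
    -- iteration 4/4 --
    LT 60: heading 195 -> 255
    BK 18: (37.376,-62.425) -> (42.035,-45.039) [heading=255, move]
    RT 30: heading 255 -> 225
  ]
  -- iteration 4/4 --
  FD 17: (42.035,-45.039) -> (30.014,-57.059) [heading=225, move]
  PU: pen up
  RT 30: heading 225 -> 195
  REPEAT 4 [
    -- iteration 1/4 --
    LT 60: heading 195 -> 255
    BK 18: (30.014,-57.059) -> (34.673,-39.673) [heading=255, move]
    RT 30: heading 255 -> 225
    -- iteration 2/4 --
    LT 60: heading 225 -> 285
    BK 18: (34.673,-39.673) -> (30.014,-22.286) [heading=285, move]
    RT 30: heading 285 -> 255
    -- iteration 3/4 --
    LT 60: heading 255 -> 315
    BK 18: (30.014,-22.286) -> (17.286,-9.558) [heading=315, move]
    RT 30: heading 315 -> 285
    -- iteration 4/4 --
    LT 60: heading 285 -> 345
    BK 18: (17.286,-9.558) -> (-0.101,-4.899) [heading=345, move]
    RT 30: heading 345 -> 315
  ]
]
FD 18: (-0.101,-4.899) -> (12.627,-17.627) [heading=315, move]
FD 14: (12.627,-17.627) -> (22.527,-27.527) [heading=315, move]
Final: pos=(22.527,-27.527), heading=315, 2 segment(s) drawn

Segment endpoints: x in {-10, -0.101, 11.92}, y in {-16.92, -4.899, 5}
xmin=-10, ymin=-16.92, xmax=11.92, ymax=5

Answer: -10 -16.92 11.92 5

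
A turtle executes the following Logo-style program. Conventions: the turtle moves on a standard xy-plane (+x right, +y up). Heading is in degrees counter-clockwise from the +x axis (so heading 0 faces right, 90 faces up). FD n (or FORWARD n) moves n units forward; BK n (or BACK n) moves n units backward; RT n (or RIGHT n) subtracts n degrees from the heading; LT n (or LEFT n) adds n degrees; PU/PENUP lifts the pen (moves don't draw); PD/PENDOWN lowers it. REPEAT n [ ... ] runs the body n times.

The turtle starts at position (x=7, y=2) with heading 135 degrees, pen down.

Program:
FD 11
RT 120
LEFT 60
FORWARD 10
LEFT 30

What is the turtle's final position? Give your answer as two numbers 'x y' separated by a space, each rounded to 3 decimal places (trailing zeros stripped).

Executing turtle program step by step:
Start: pos=(7,2), heading=135, pen down
FD 11: (7,2) -> (-0.778,9.778) [heading=135, draw]
RT 120: heading 135 -> 15
LT 60: heading 15 -> 75
FD 10: (-0.778,9.778) -> (1.81,19.437) [heading=75, draw]
LT 30: heading 75 -> 105
Final: pos=(1.81,19.437), heading=105, 2 segment(s) drawn

Answer: 1.81 19.437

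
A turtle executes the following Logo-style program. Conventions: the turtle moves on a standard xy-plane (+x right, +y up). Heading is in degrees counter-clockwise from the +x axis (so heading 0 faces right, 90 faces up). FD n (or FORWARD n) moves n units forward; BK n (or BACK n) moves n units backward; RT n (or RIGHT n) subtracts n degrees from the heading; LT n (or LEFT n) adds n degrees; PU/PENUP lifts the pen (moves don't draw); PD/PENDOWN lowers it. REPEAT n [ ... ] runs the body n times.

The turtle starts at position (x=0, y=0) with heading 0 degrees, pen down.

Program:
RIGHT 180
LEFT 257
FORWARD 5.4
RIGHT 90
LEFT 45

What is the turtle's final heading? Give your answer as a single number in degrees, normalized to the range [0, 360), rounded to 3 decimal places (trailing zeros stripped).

Executing turtle program step by step:
Start: pos=(0,0), heading=0, pen down
RT 180: heading 0 -> 180
LT 257: heading 180 -> 77
FD 5.4: (0,0) -> (1.215,5.262) [heading=77, draw]
RT 90: heading 77 -> 347
LT 45: heading 347 -> 32
Final: pos=(1.215,5.262), heading=32, 1 segment(s) drawn

Answer: 32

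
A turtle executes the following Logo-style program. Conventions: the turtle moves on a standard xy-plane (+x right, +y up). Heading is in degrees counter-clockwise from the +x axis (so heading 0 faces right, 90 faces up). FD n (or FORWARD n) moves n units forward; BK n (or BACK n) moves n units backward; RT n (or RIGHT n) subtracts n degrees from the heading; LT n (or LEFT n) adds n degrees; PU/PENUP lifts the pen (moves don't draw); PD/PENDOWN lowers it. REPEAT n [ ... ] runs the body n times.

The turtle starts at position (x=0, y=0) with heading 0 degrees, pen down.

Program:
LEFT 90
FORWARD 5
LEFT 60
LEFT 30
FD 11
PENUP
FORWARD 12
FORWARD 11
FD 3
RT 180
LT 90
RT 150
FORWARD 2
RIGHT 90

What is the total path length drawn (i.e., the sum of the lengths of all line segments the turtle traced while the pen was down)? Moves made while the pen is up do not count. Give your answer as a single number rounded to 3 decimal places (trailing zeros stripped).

Answer: 16

Derivation:
Executing turtle program step by step:
Start: pos=(0,0), heading=0, pen down
LT 90: heading 0 -> 90
FD 5: (0,0) -> (0,5) [heading=90, draw]
LT 60: heading 90 -> 150
LT 30: heading 150 -> 180
FD 11: (0,5) -> (-11,5) [heading=180, draw]
PU: pen up
FD 12: (-11,5) -> (-23,5) [heading=180, move]
FD 11: (-23,5) -> (-34,5) [heading=180, move]
FD 3: (-34,5) -> (-37,5) [heading=180, move]
RT 180: heading 180 -> 0
LT 90: heading 0 -> 90
RT 150: heading 90 -> 300
FD 2: (-37,5) -> (-36,3.268) [heading=300, move]
RT 90: heading 300 -> 210
Final: pos=(-36,3.268), heading=210, 2 segment(s) drawn

Segment lengths:
  seg 1: (0,0) -> (0,5), length = 5
  seg 2: (0,5) -> (-11,5), length = 11
Total = 16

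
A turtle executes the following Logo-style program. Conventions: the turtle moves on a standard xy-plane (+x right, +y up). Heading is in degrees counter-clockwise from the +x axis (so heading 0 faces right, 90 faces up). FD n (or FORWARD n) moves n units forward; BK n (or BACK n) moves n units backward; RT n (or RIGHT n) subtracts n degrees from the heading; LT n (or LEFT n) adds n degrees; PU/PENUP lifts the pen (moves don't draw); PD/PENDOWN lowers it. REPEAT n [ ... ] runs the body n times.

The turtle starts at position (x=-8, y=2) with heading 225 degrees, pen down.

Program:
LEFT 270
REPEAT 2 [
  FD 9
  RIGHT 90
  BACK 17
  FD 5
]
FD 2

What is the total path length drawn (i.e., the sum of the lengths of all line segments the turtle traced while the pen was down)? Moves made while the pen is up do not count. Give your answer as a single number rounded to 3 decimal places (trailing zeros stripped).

Answer: 64

Derivation:
Executing turtle program step by step:
Start: pos=(-8,2), heading=225, pen down
LT 270: heading 225 -> 135
REPEAT 2 [
  -- iteration 1/2 --
  FD 9: (-8,2) -> (-14.364,8.364) [heading=135, draw]
  RT 90: heading 135 -> 45
  BK 17: (-14.364,8.364) -> (-26.385,-3.657) [heading=45, draw]
  FD 5: (-26.385,-3.657) -> (-22.849,-0.121) [heading=45, draw]
  -- iteration 2/2 --
  FD 9: (-22.849,-0.121) -> (-16.485,6.243) [heading=45, draw]
  RT 90: heading 45 -> 315
  BK 17: (-16.485,6.243) -> (-28.506,18.263) [heading=315, draw]
  FD 5: (-28.506,18.263) -> (-24.971,14.728) [heading=315, draw]
]
FD 2: (-24.971,14.728) -> (-23.556,13.314) [heading=315, draw]
Final: pos=(-23.556,13.314), heading=315, 7 segment(s) drawn

Segment lengths:
  seg 1: (-8,2) -> (-14.364,8.364), length = 9
  seg 2: (-14.364,8.364) -> (-26.385,-3.657), length = 17
  seg 3: (-26.385,-3.657) -> (-22.849,-0.121), length = 5
  seg 4: (-22.849,-0.121) -> (-16.485,6.243), length = 9
  seg 5: (-16.485,6.243) -> (-28.506,18.263), length = 17
  seg 6: (-28.506,18.263) -> (-24.971,14.728), length = 5
  seg 7: (-24.971,14.728) -> (-23.556,13.314), length = 2
Total = 64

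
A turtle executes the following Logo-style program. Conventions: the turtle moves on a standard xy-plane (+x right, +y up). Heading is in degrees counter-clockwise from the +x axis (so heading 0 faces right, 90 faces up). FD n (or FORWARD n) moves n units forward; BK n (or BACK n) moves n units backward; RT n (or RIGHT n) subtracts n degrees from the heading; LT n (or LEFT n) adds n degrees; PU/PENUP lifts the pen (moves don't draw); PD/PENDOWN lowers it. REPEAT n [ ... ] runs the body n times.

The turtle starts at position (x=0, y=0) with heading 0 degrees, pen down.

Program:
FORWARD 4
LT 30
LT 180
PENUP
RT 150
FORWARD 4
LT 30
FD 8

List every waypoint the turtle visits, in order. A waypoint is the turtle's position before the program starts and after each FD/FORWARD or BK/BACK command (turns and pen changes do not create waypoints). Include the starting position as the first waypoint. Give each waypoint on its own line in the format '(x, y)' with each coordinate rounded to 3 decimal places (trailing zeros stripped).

Executing turtle program step by step:
Start: pos=(0,0), heading=0, pen down
FD 4: (0,0) -> (4,0) [heading=0, draw]
LT 30: heading 0 -> 30
LT 180: heading 30 -> 210
PU: pen up
RT 150: heading 210 -> 60
FD 4: (4,0) -> (6,3.464) [heading=60, move]
LT 30: heading 60 -> 90
FD 8: (6,3.464) -> (6,11.464) [heading=90, move]
Final: pos=(6,11.464), heading=90, 1 segment(s) drawn
Waypoints (4 total):
(0, 0)
(4, 0)
(6, 3.464)
(6, 11.464)

Answer: (0, 0)
(4, 0)
(6, 3.464)
(6, 11.464)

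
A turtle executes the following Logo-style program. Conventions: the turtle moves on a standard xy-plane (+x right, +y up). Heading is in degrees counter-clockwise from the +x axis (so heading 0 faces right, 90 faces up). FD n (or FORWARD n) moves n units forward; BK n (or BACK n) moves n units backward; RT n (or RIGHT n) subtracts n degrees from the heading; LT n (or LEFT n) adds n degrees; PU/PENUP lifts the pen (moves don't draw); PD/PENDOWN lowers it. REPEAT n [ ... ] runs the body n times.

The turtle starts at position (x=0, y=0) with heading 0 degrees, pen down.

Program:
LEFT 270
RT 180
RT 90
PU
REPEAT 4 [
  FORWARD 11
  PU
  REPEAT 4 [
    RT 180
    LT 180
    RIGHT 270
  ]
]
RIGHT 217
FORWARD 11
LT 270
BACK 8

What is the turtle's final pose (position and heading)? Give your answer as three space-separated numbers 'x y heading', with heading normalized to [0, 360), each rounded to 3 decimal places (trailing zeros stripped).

Executing turtle program step by step:
Start: pos=(0,0), heading=0, pen down
LT 270: heading 0 -> 270
RT 180: heading 270 -> 90
RT 90: heading 90 -> 0
PU: pen up
REPEAT 4 [
  -- iteration 1/4 --
  FD 11: (0,0) -> (11,0) [heading=0, move]
  PU: pen up
  REPEAT 4 [
    -- iteration 1/4 --
    RT 180: heading 0 -> 180
    LT 180: heading 180 -> 0
    RT 270: heading 0 -> 90
    -- iteration 2/4 --
    RT 180: heading 90 -> 270
    LT 180: heading 270 -> 90
    RT 270: heading 90 -> 180
    -- iteration 3/4 --
    RT 180: heading 180 -> 0
    LT 180: heading 0 -> 180
    RT 270: heading 180 -> 270
    -- iteration 4/4 --
    RT 180: heading 270 -> 90
    LT 180: heading 90 -> 270
    RT 270: heading 270 -> 0
  ]
  -- iteration 2/4 --
  FD 11: (11,0) -> (22,0) [heading=0, move]
  PU: pen up
  REPEAT 4 [
    -- iteration 1/4 --
    RT 180: heading 0 -> 180
    LT 180: heading 180 -> 0
    RT 270: heading 0 -> 90
    -- iteration 2/4 --
    RT 180: heading 90 -> 270
    LT 180: heading 270 -> 90
    RT 270: heading 90 -> 180
    -- iteration 3/4 --
    RT 180: heading 180 -> 0
    LT 180: heading 0 -> 180
    RT 270: heading 180 -> 270
    -- iteration 4/4 --
    RT 180: heading 270 -> 90
    LT 180: heading 90 -> 270
    RT 270: heading 270 -> 0
  ]
  -- iteration 3/4 --
  FD 11: (22,0) -> (33,0) [heading=0, move]
  PU: pen up
  REPEAT 4 [
    -- iteration 1/4 --
    RT 180: heading 0 -> 180
    LT 180: heading 180 -> 0
    RT 270: heading 0 -> 90
    -- iteration 2/4 --
    RT 180: heading 90 -> 270
    LT 180: heading 270 -> 90
    RT 270: heading 90 -> 180
    -- iteration 3/4 --
    RT 180: heading 180 -> 0
    LT 180: heading 0 -> 180
    RT 270: heading 180 -> 270
    -- iteration 4/4 --
    RT 180: heading 270 -> 90
    LT 180: heading 90 -> 270
    RT 270: heading 270 -> 0
  ]
  -- iteration 4/4 --
  FD 11: (33,0) -> (44,0) [heading=0, move]
  PU: pen up
  REPEAT 4 [
    -- iteration 1/4 --
    RT 180: heading 0 -> 180
    LT 180: heading 180 -> 0
    RT 270: heading 0 -> 90
    -- iteration 2/4 --
    RT 180: heading 90 -> 270
    LT 180: heading 270 -> 90
    RT 270: heading 90 -> 180
    -- iteration 3/4 --
    RT 180: heading 180 -> 0
    LT 180: heading 0 -> 180
    RT 270: heading 180 -> 270
    -- iteration 4/4 --
    RT 180: heading 270 -> 90
    LT 180: heading 90 -> 270
    RT 270: heading 270 -> 0
  ]
]
RT 217: heading 0 -> 143
FD 11: (44,0) -> (35.215,6.62) [heading=143, move]
LT 270: heading 143 -> 53
BK 8: (35.215,6.62) -> (30.4,0.231) [heading=53, move]
Final: pos=(30.4,0.231), heading=53, 0 segment(s) drawn

Answer: 30.4 0.231 53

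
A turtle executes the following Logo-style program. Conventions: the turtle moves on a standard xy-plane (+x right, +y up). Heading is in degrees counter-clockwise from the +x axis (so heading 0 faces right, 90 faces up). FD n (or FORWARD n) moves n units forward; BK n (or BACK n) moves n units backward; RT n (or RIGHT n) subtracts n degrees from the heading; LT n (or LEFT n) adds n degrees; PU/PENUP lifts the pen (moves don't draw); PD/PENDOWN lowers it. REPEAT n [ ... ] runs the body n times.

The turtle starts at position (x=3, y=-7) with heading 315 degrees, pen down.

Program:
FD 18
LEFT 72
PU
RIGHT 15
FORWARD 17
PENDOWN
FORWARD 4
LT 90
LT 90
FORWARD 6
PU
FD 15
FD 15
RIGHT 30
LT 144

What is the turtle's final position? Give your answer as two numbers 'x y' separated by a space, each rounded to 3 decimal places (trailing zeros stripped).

Answer: 1.056 -22.847

Derivation:
Executing turtle program step by step:
Start: pos=(3,-7), heading=315, pen down
FD 18: (3,-7) -> (15.728,-19.728) [heading=315, draw]
LT 72: heading 315 -> 27
PU: pen up
RT 15: heading 27 -> 12
FD 17: (15.728,-19.728) -> (32.356,-16.193) [heading=12, move]
PD: pen down
FD 4: (32.356,-16.193) -> (36.269,-15.362) [heading=12, draw]
LT 90: heading 12 -> 102
LT 90: heading 102 -> 192
FD 6: (36.269,-15.362) -> (30.4,-16.609) [heading=192, draw]
PU: pen up
FD 15: (30.4,-16.609) -> (15.728,-19.728) [heading=192, move]
FD 15: (15.728,-19.728) -> (1.056,-22.847) [heading=192, move]
RT 30: heading 192 -> 162
LT 144: heading 162 -> 306
Final: pos=(1.056,-22.847), heading=306, 3 segment(s) drawn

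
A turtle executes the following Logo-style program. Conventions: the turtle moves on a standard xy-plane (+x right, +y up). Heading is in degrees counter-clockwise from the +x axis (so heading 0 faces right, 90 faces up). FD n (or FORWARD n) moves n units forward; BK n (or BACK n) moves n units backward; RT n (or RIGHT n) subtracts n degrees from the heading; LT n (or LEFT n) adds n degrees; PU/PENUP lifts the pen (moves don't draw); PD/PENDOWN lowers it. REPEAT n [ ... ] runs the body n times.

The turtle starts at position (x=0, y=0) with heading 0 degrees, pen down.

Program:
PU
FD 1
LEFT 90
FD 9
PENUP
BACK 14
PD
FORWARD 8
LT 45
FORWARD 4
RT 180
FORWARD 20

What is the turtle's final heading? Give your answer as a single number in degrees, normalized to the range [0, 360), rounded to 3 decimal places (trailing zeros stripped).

Executing turtle program step by step:
Start: pos=(0,0), heading=0, pen down
PU: pen up
FD 1: (0,0) -> (1,0) [heading=0, move]
LT 90: heading 0 -> 90
FD 9: (1,0) -> (1,9) [heading=90, move]
PU: pen up
BK 14: (1,9) -> (1,-5) [heading=90, move]
PD: pen down
FD 8: (1,-5) -> (1,3) [heading=90, draw]
LT 45: heading 90 -> 135
FD 4: (1,3) -> (-1.828,5.828) [heading=135, draw]
RT 180: heading 135 -> 315
FD 20: (-1.828,5.828) -> (12.314,-8.314) [heading=315, draw]
Final: pos=(12.314,-8.314), heading=315, 3 segment(s) drawn

Answer: 315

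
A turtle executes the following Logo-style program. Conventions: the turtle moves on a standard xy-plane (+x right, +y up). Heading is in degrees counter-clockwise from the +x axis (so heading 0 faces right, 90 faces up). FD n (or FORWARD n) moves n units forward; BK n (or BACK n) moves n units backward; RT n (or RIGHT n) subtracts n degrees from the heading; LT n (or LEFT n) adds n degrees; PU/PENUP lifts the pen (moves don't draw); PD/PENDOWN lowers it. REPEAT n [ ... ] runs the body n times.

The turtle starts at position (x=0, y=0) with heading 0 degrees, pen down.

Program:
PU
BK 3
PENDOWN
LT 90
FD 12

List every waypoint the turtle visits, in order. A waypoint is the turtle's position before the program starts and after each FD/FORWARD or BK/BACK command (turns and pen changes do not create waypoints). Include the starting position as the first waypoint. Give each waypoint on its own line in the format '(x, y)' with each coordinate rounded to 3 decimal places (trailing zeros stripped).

Executing turtle program step by step:
Start: pos=(0,0), heading=0, pen down
PU: pen up
BK 3: (0,0) -> (-3,0) [heading=0, move]
PD: pen down
LT 90: heading 0 -> 90
FD 12: (-3,0) -> (-3,12) [heading=90, draw]
Final: pos=(-3,12), heading=90, 1 segment(s) drawn
Waypoints (3 total):
(0, 0)
(-3, 0)
(-3, 12)

Answer: (0, 0)
(-3, 0)
(-3, 12)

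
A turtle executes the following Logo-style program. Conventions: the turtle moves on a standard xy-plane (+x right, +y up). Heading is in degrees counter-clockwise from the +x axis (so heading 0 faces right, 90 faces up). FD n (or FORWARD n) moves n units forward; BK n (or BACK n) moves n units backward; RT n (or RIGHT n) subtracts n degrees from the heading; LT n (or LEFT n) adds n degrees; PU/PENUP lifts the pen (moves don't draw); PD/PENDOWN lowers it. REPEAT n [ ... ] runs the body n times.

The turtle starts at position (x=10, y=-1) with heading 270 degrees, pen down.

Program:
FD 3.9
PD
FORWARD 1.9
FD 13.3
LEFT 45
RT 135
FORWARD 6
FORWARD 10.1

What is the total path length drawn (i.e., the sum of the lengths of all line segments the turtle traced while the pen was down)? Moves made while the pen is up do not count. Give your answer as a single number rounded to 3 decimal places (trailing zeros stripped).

Executing turtle program step by step:
Start: pos=(10,-1), heading=270, pen down
FD 3.9: (10,-1) -> (10,-4.9) [heading=270, draw]
PD: pen down
FD 1.9: (10,-4.9) -> (10,-6.8) [heading=270, draw]
FD 13.3: (10,-6.8) -> (10,-20.1) [heading=270, draw]
LT 45: heading 270 -> 315
RT 135: heading 315 -> 180
FD 6: (10,-20.1) -> (4,-20.1) [heading=180, draw]
FD 10.1: (4,-20.1) -> (-6.1,-20.1) [heading=180, draw]
Final: pos=(-6.1,-20.1), heading=180, 5 segment(s) drawn

Segment lengths:
  seg 1: (10,-1) -> (10,-4.9), length = 3.9
  seg 2: (10,-4.9) -> (10,-6.8), length = 1.9
  seg 3: (10,-6.8) -> (10,-20.1), length = 13.3
  seg 4: (10,-20.1) -> (4,-20.1), length = 6
  seg 5: (4,-20.1) -> (-6.1,-20.1), length = 10.1
Total = 35.2

Answer: 35.2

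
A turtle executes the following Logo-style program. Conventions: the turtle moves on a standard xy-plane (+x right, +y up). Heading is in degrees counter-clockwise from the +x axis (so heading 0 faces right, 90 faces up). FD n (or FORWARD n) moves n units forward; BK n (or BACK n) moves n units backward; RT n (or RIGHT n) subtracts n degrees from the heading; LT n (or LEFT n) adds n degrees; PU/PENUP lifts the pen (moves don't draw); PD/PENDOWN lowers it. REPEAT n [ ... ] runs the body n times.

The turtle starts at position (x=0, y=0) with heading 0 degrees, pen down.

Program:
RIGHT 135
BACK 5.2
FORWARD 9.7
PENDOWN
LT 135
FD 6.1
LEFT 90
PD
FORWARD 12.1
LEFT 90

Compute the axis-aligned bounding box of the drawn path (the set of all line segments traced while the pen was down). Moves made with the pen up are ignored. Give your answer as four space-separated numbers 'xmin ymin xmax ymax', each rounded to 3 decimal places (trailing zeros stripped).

Executing turtle program step by step:
Start: pos=(0,0), heading=0, pen down
RT 135: heading 0 -> 225
BK 5.2: (0,0) -> (3.677,3.677) [heading=225, draw]
FD 9.7: (3.677,3.677) -> (-3.182,-3.182) [heading=225, draw]
PD: pen down
LT 135: heading 225 -> 0
FD 6.1: (-3.182,-3.182) -> (2.918,-3.182) [heading=0, draw]
LT 90: heading 0 -> 90
PD: pen down
FD 12.1: (2.918,-3.182) -> (2.918,8.918) [heading=90, draw]
LT 90: heading 90 -> 180
Final: pos=(2.918,8.918), heading=180, 4 segment(s) drawn

Segment endpoints: x in {-3.182, 0, 2.918, 2.918, 3.677}, y in {-3.182, 0, 3.677, 8.918}
xmin=-3.182, ymin=-3.182, xmax=3.677, ymax=8.918

Answer: -3.182 -3.182 3.677 8.918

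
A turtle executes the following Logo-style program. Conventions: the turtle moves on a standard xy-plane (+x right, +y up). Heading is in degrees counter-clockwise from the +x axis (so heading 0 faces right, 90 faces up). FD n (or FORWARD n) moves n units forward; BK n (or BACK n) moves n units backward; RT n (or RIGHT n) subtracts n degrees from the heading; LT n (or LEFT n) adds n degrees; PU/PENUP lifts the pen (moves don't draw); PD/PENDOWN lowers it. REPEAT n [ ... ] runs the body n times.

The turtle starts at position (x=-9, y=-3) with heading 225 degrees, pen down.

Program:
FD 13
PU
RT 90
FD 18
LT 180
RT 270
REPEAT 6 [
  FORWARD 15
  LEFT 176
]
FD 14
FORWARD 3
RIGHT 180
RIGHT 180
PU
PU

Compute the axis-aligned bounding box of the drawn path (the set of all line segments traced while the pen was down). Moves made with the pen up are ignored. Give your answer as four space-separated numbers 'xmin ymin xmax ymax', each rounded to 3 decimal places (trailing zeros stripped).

Answer: -18.192 -12.192 -9 -3

Derivation:
Executing turtle program step by step:
Start: pos=(-9,-3), heading=225, pen down
FD 13: (-9,-3) -> (-18.192,-12.192) [heading=225, draw]
PU: pen up
RT 90: heading 225 -> 135
FD 18: (-18.192,-12.192) -> (-30.92,0.536) [heading=135, move]
LT 180: heading 135 -> 315
RT 270: heading 315 -> 45
REPEAT 6 [
  -- iteration 1/6 --
  FD 15: (-30.92,0.536) -> (-20.314,11.142) [heading=45, move]
  LT 176: heading 45 -> 221
  -- iteration 2/6 --
  FD 15: (-20.314,11.142) -> (-31.634,1.301) [heading=221, move]
  LT 176: heading 221 -> 37
  -- iteration 3/6 --
  FD 15: (-31.634,1.301) -> (-19.655,10.328) [heading=37, move]
  LT 176: heading 37 -> 213
  -- iteration 4/6 --
  FD 15: (-19.655,10.328) -> (-32.235,2.159) [heading=213, move]
  LT 176: heading 213 -> 29
  -- iteration 5/6 --
  FD 15: (-32.235,2.159) -> (-19.116,9.431) [heading=29, move]
  LT 176: heading 29 -> 205
  -- iteration 6/6 --
  FD 15: (-19.116,9.431) -> (-32.71,3.092) [heading=205, move]
  LT 176: heading 205 -> 21
]
FD 14: (-32.71,3.092) -> (-19.64,8.109) [heading=21, move]
FD 3: (-19.64,8.109) -> (-16.839,9.184) [heading=21, move]
RT 180: heading 21 -> 201
RT 180: heading 201 -> 21
PU: pen up
PU: pen up
Final: pos=(-16.839,9.184), heading=21, 1 segment(s) drawn

Segment endpoints: x in {-18.192, -9}, y in {-12.192, -3}
xmin=-18.192, ymin=-12.192, xmax=-9, ymax=-3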